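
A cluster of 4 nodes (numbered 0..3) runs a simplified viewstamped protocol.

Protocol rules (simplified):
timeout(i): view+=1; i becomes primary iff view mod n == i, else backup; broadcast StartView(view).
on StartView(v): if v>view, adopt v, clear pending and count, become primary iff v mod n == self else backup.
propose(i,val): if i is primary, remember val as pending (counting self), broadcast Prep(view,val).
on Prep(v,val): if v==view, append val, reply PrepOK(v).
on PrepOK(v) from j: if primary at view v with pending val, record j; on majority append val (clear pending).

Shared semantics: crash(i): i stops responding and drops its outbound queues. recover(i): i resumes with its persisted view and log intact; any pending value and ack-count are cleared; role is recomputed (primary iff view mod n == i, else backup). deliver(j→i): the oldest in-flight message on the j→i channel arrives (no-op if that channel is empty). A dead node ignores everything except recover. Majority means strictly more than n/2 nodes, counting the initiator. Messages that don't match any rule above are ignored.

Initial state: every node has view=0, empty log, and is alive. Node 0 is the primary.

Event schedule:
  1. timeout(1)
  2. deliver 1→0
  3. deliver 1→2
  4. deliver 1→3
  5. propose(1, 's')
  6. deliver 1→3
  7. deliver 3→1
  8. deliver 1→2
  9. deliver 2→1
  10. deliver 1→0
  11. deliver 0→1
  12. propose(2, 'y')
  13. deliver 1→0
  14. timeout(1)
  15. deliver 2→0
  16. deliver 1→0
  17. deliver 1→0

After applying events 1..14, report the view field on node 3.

1

1. timeout(1):  <1:prim v1 ->
2. deliver 1→0:  <0:back v1 ->
3. deliver 1→2:  <2:back v1 ->
4. deliver 1→3:  <3:back v1 ->
5. propose(1,'s'):  nop
6. deliver 1→3:  <3:back v1 s>
7. deliver 3→1:  nop
8. deliver 1→2:  <2:back v1 s>
9. deliver 2→1:  <1:prim v1 s>
10. deliver 1→0:  <0:back v1 s>
11. deliver 0→1:  nop
12. propose(2,'y'):  nop
13. deliver 1→0:  nop
14. timeout(1):  <1:back v2 s>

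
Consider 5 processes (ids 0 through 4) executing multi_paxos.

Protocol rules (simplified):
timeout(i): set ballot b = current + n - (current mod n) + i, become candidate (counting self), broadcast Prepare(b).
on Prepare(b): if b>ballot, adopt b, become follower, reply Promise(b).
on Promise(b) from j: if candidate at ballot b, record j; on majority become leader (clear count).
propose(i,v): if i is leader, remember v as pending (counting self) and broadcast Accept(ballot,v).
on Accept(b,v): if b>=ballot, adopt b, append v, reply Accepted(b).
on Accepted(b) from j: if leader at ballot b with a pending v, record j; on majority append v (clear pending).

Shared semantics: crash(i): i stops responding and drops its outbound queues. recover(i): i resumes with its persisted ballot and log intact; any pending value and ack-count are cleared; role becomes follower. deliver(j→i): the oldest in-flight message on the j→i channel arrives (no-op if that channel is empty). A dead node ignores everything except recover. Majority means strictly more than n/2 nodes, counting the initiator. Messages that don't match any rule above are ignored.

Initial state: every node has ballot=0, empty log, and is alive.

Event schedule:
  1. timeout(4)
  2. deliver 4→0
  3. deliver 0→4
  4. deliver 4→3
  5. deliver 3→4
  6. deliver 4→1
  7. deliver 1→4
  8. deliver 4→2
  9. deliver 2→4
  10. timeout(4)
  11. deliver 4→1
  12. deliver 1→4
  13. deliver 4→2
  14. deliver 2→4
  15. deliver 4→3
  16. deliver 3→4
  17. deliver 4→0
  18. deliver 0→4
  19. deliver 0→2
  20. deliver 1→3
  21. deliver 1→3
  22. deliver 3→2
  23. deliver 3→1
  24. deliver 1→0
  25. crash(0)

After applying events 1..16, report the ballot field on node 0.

9

after 1 — timeout(4): n4:cand/b9/[-]
after 2 — deliver 4→0: n0:foll/b9/[-]
after 3 — deliver 0→4: ·
after 4 — deliver 4→3: n3:foll/b9/[-]
after 5 — deliver 3→4: n4:lead/b9/[-]
after 6 — deliver 4→1: n1:foll/b9/[-]
after 7 — deliver 1→4: ·
after 8 — deliver 4→2: n2:foll/b9/[-]
after 9 — deliver 2→4: ·
after 10 — timeout(4): n4:cand/b14/[-]
after 11 — deliver 4→1: n1:foll/b14/[-]
after 12 — deliver 1→4: ·
after 13 — deliver 4→2: n2:foll/b14/[-]
after 14 — deliver 2→4: n4:lead/b14/[-]
after 15 — deliver 4→3: n3:foll/b14/[-]
after 16 — deliver 3→4: ·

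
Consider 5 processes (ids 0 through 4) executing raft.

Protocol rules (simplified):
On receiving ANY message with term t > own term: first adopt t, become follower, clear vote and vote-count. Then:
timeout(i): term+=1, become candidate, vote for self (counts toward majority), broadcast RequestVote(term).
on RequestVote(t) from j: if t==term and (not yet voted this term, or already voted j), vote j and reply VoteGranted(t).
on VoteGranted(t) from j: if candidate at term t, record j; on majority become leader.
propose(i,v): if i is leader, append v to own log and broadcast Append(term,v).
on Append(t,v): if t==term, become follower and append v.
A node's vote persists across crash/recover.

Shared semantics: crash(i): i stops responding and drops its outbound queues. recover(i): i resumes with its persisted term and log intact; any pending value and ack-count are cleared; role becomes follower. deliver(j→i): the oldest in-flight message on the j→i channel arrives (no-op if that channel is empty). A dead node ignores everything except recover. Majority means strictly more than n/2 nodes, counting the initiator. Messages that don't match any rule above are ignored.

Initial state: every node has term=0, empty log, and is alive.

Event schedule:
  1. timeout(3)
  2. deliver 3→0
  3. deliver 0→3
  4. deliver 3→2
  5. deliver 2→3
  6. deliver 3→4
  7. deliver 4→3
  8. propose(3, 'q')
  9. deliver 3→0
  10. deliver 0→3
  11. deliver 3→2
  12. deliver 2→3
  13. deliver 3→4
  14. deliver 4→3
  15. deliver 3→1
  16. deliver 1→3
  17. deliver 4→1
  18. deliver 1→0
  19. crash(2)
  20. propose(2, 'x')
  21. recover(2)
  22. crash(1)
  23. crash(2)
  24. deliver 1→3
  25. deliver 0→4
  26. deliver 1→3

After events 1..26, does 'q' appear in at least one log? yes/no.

1. timeout(3):  <3:cand t1 ->
2. deliver 3→0:  <0:foll t1 ->
3. deliver 0→3:  nop
4. deliver 3→2:  <2:foll t1 ->
5. deliver 2→3:  <3:lead t1 ->
6. deliver 3→4:  <4:foll t1 ->
7. deliver 4→3:  nop
8. propose(3,'q'):  <3:lead t1 q>
9. deliver 3→0:  <0:foll t1 q>
10. deliver 0→3:  nop
11. deliver 3→2:  <2:foll t1 q>
12. deliver 2→3:  nop
13. deliver 3→4:  <4:foll t1 q>
14. deliver 4→3:  nop
15. deliver 3→1:  <1:foll t1 ->
16. deliver 1→3:  nop
17. deliver 4→1:  nop
18. deliver 1→0:  nop
19. crash(2):  <2:✗foll t1 q>
20. propose(2,'x'):  nop
21. recover(2):  <2:foll t1 q>
22. crash(1):  <1:✗foll t1 ->
23. crash(2):  <2:✗foll t1 q>
24. deliver 1→3:  nop
25. deliver 0→4:  nop
26. deliver 1→3:  nop

yes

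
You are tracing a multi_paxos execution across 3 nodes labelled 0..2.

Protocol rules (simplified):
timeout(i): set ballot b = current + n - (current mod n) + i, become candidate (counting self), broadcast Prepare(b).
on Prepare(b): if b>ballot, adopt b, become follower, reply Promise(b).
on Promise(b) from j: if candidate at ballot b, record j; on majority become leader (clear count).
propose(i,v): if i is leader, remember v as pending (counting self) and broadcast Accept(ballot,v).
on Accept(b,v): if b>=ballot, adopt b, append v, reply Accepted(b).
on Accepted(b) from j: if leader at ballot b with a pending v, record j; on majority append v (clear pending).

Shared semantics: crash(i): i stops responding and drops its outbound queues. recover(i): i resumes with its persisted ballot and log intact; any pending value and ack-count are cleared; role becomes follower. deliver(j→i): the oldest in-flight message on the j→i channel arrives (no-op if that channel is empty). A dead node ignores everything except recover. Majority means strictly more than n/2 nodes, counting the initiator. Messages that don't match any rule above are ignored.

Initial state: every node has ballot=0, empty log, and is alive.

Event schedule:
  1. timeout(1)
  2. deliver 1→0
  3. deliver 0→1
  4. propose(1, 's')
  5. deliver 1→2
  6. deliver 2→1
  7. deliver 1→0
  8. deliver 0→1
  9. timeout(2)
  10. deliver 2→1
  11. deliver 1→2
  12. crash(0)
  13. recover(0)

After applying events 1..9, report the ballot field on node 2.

[1] timeout(1) → N1(cand b4 [-])
[2] deliver 1→0 → N0(foll b4 [-])
[3] deliver 0→1 → N1(lead b4 [-])
[4] propose(1,'s') → ∅
[5] deliver 1→2 → N2(foll b4 [-])
[6] deliver 2→1 → ∅
[7] deliver 1→0 → N0(foll b4 [s])
[8] deliver 0→1 → N1(lead b4 [s])
[9] timeout(2) → N2(cand b8 [-])

8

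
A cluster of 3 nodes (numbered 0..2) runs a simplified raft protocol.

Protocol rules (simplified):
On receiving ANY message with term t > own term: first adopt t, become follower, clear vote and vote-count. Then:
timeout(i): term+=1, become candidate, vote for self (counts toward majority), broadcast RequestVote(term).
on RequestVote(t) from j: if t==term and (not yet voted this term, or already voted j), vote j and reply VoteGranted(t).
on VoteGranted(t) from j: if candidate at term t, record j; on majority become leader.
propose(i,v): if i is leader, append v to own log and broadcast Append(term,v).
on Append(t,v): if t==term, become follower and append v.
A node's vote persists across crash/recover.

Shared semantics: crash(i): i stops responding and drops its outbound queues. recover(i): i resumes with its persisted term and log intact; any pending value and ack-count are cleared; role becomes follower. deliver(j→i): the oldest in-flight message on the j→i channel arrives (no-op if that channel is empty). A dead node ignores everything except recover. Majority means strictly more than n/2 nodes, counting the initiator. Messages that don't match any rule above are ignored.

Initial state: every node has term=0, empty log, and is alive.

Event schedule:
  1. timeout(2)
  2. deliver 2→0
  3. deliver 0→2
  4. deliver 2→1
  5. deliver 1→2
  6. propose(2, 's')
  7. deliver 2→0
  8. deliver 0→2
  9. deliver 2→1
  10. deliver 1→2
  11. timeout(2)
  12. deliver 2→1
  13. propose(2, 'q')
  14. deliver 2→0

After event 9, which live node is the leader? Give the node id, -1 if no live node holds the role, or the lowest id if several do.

step 1 timeout(2): 2={cand,t=1,log=-}
step 2 deliver 2→0: 0={foll,t=1,log=-}
step 3 deliver 0→2: 2={lead,t=1,log=-}
step 4 deliver 2→1: 1={foll,t=1,log=-}
step 5 deliver 1→2: —
step 6 propose(2,'s'): 2={lead,t=1,log=s}
step 7 deliver 2→0: 0={foll,t=1,log=s}
step 8 deliver 0→2: —
step 9 deliver 2→1: 1={foll,t=1,log=s}

2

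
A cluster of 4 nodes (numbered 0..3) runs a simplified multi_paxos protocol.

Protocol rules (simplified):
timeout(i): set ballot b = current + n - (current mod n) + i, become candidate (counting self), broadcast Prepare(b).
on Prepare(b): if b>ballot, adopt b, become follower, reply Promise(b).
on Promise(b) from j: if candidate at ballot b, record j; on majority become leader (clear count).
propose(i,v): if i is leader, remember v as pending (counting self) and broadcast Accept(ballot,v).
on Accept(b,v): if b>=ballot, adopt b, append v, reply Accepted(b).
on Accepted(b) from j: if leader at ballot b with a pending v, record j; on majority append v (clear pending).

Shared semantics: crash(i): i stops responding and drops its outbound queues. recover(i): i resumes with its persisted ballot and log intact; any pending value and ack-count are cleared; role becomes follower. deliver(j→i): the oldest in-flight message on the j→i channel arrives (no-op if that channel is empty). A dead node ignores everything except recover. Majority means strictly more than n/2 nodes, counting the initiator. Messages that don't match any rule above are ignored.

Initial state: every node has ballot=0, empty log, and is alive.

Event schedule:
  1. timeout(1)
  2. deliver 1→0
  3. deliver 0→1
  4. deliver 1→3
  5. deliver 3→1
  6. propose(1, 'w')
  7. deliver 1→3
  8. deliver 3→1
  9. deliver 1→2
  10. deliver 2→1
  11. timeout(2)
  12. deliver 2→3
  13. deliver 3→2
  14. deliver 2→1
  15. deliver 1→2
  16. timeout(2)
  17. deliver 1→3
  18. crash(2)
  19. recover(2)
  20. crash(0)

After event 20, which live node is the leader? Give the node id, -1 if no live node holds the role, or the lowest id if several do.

-1

after 1 — timeout(1): n1:cand/b5/[-]
after 2 — deliver 1→0: n0:foll/b5/[-]
after 3 — deliver 0→1: ·
after 4 — deliver 1→3: n3:foll/b5/[-]
after 5 — deliver 3→1: n1:lead/b5/[-]
after 6 — propose(1,'w'): ·
after 7 — deliver 1→3: n3:foll/b5/[w]
after 8 — deliver 3→1: ·
after 9 — deliver 1→2: n2:foll/b5/[-]
after 10 — deliver 2→1: ·
after 11 — timeout(2): n2:cand/b10/[-]
after 12 — deliver 2→3: n3:foll/b10/[w]
after 13 — deliver 3→2: ·
after 14 — deliver 2→1: n1:foll/b10/[-]
after 15 — deliver 1→2: ·
after 16 — timeout(2): n2:cand/b14/[-]
after 17 — deliver 1→3: ·
after 18 — crash(2): n2:✗cand/b14/[-]
after 19 — recover(2): n2:foll/b14/[-]
after 20 — crash(0): n0:✗foll/b5/[-]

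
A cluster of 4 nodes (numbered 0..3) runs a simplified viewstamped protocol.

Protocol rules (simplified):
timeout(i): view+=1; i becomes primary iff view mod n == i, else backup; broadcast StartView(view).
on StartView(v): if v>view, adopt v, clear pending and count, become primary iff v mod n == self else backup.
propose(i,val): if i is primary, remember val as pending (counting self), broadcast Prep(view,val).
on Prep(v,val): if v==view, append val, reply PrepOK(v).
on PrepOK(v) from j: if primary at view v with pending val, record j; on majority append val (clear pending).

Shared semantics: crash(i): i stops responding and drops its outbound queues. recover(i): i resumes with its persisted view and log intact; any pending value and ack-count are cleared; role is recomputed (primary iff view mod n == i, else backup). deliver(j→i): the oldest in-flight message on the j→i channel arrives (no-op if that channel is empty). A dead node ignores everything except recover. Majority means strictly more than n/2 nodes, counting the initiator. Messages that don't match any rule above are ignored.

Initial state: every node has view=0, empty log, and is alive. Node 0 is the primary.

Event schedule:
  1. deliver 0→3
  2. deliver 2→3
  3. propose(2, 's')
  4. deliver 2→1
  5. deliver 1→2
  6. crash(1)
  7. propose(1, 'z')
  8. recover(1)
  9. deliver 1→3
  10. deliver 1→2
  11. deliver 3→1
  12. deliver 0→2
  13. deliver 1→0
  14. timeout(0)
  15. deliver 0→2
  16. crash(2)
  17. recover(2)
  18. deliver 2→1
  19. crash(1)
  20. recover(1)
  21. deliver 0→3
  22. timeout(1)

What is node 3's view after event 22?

1

e1 deliver 0→3: ·
e2 deliver 2→3: ·
e3 propose(2,'s'): ·
e4 deliver 2→1: ·
e5 deliver 1→2: ·
e6 crash(1): 1[✗back,v=0,-]
e7 propose(1,'z'): ·
e8 recover(1): 1[back,v=0,-]
e9 deliver 1→3: ·
e10 deliver 1→2: ·
e11 deliver 3→1: ·
e12 deliver 0→2: ·
e13 deliver 1→0: ·
e14 timeout(0): 0[back,v=1,-]
e15 deliver 0→2: 2[back,v=1,-]
e16 crash(2): 2[✗back,v=1,-]
e17 recover(2): 2[back,v=1,-]
e18 deliver 2→1: ·
e19 crash(1): 1[✗back,v=0,-]
e20 recover(1): 1[back,v=0,-]
e21 deliver 0→3: 3[back,v=1,-]
e22 timeout(1): 1[prim,v=1,-]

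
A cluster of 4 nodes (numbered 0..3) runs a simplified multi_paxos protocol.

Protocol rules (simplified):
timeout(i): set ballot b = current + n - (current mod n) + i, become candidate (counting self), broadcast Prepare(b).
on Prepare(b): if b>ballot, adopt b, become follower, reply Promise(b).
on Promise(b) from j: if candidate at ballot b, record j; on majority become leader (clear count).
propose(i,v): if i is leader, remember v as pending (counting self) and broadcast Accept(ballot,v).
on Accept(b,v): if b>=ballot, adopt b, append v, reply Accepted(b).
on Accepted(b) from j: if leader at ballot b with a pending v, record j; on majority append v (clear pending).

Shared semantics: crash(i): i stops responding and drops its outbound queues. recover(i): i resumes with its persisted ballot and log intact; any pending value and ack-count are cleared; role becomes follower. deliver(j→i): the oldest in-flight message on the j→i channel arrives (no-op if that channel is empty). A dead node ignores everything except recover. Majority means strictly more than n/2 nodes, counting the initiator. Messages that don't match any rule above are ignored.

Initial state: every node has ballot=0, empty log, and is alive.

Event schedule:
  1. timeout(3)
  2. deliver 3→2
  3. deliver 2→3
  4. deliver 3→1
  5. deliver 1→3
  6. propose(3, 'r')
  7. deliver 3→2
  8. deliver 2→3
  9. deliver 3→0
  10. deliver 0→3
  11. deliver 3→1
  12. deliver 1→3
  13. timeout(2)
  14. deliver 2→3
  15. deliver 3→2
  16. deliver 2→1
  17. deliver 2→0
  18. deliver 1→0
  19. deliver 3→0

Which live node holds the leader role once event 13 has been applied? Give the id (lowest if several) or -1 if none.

[1] timeout(3) → N3(cand b7 [-])
[2] deliver 3→2 → N2(foll b7 [-])
[3] deliver 2→3 → ∅
[4] deliver 3→1 → N1(foll b7 [-])
[5] deliver 1→3 → N3(lead b7 [-])
[6] propose(3,'r') → ∅
[7] deliver 3→2 → N2(foll b7 [r])
[8] deliver 2→3 → ∅
[9] deliver 3→0 → N0(foll b7 [-])
[10] deliver 0→3 → ∅
[11] deliver 3→1 → N1(foll b7 [r])
[12] deliver 1→3 → N3(lead b7 [r])
[13] timeout(2) → N2(cand b10 [r])

3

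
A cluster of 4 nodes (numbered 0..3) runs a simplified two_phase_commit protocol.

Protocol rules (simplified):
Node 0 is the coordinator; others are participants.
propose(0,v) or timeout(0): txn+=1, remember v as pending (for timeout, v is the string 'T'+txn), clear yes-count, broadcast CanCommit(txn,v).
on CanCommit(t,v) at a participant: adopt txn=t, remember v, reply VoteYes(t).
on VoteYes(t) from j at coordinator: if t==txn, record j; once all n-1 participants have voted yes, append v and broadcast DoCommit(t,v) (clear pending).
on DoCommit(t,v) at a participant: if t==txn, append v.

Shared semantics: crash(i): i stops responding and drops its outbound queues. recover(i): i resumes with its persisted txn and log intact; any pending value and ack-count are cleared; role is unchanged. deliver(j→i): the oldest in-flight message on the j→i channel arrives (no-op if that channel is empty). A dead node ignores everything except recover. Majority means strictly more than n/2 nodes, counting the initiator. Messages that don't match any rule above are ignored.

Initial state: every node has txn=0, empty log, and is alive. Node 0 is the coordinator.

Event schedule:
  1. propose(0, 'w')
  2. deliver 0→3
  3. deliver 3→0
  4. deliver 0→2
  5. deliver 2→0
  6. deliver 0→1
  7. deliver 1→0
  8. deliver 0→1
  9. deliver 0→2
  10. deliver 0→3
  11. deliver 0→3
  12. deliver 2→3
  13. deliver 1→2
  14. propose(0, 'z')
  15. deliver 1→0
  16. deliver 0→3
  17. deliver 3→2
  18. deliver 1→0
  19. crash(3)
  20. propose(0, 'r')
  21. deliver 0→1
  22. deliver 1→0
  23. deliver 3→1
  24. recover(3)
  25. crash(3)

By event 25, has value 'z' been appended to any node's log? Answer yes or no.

1. propose(0,'w'):  <0:coor t1 ->
2. deliver 0→3:  <3:part t1 ->
3. deliver 3→0:  nop
4. deliver 0→2:  <2:part t1 ->
5. deliver 2→0:  nop
6. deliver 0→1:  <1:part t1 ->
7. deliver 1→0:  <0:coor t1 w>
8. deliver 0→1:  <1:part t1 w>
9. deliver 0→2:  <2:part t1 w>
10. deliver 0→3:  <3:part t1 w>
11. deliver 0→3:  nop
12. deliver 2→3:  nop
13. deliver 1→2:  nop
14. propose(0,'z'):  <0:coor t2 w>
15. deliver 1→0:  nop
16. deliver 0→3:  <3:part t2 w>
17. deliver 3→2:  nop
18. deliver 1→0:  nop
19. crash(3):  <3:✗part t2 w>
20. propose(0,'r'):  <0:coor t3 w>
21. deliver 0→1:  <1:part t2 w>
22. deliver 1→0:  nop
23. deliver 3→1:  nop
24. recover(3):  <3:part t2 w>
25. crash(3):  <3:✗part t2 w>

no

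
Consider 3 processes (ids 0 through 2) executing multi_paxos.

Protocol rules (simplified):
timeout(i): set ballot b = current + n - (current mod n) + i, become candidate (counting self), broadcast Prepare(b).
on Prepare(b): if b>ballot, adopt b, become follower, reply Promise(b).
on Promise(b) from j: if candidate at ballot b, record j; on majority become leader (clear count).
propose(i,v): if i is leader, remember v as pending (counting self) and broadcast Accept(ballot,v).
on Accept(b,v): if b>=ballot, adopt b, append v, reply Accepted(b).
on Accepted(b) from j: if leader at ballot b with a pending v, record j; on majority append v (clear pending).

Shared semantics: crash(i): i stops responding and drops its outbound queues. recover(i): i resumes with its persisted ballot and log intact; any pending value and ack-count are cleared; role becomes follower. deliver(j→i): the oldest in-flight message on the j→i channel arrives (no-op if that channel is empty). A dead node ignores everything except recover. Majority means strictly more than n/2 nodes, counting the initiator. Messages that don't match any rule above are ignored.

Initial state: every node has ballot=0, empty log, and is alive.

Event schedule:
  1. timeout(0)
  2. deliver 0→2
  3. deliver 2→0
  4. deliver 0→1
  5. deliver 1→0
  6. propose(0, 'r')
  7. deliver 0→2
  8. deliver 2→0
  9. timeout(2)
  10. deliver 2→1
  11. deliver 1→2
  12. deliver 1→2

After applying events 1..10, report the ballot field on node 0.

3

[1] timeout(0) → N0(cand b3 [-])
[2] deliver 0→2 → N2(foll b3 [-])
[3] deliver 2→0 → N0(lead b3 [-])
[4] deliver 0→1 → N1(foll b3 [-])
[5] deliver 1→0 → ∅
[6] propose(0,'r') → ∅
[7] deliver 0→2 → N2(foll b3 [r])
[8] deliver 2→0 → N0(lead b3 [r])
[9] timeout(2) → N2(cand b8 [r])
[10] deliver 2→1 → N1(foll b8 [-])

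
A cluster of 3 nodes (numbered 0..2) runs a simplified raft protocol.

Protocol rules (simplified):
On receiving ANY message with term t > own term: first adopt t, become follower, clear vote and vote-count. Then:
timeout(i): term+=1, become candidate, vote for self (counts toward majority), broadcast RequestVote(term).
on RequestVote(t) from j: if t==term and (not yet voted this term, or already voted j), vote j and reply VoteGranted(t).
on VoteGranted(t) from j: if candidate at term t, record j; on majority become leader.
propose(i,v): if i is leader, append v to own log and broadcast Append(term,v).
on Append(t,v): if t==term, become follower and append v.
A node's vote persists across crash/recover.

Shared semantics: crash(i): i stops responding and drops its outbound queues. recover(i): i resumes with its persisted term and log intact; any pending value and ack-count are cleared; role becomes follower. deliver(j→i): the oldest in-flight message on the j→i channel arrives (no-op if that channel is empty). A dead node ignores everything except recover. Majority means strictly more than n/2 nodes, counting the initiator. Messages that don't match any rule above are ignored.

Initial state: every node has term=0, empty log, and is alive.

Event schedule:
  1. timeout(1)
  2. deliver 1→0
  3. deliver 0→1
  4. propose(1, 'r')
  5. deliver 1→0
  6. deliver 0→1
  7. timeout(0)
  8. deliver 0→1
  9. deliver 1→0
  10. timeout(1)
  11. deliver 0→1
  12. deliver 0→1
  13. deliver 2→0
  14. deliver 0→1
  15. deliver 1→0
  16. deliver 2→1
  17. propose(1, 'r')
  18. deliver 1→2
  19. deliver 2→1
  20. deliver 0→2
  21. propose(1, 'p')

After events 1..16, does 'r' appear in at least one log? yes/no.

yes

e1 timeout(1): 1[cand,t=1,-]
e2 deliver 1→0: 0[foll,t=1,-]
e3 deliver 0→1: 1[lead,t=1,-]
e4 propose(1,'r'): 1[lead,t=1,r]
e5 deliver 1→0: 0[foll,t=1,r]
e6 deliver 0→1: ·
e7 timeout(0): 0[cand,t=2,r]
e8 deliver 0→1: 1[foll,t=2,r]
e9 deliver 1→0: 0[lead,t=2,r]
e10 timeout(1): 1[cand,t=3,r]
e11 deliver 0→1: ·
e12 deliver 0→1: ·
e13 deliver 2→0: ·
e14 deliver 0→1: ·
e15 deliver 1→0: 0[foll,t=3,r]
e16 deliver 2→1: ·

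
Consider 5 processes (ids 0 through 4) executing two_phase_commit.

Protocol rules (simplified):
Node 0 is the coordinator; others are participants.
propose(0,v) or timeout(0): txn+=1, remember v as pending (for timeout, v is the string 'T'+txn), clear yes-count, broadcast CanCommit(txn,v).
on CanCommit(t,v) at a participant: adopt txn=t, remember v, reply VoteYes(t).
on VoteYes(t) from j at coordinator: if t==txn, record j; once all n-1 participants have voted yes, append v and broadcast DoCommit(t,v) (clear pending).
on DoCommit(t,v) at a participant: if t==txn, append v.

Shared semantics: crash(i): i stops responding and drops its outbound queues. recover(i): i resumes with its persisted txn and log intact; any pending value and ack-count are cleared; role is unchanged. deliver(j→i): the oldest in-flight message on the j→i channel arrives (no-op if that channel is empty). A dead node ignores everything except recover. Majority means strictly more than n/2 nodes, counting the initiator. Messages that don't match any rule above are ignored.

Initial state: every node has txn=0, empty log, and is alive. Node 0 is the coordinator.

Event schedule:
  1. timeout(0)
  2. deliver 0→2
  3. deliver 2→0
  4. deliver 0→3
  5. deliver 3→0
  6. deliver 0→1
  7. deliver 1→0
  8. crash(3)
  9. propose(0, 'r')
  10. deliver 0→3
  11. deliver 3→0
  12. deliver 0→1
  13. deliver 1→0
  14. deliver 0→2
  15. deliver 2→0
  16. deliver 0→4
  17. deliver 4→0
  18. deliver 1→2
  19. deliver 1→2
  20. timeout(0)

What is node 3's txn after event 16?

1. timeout(0):  <0:coor t1 ->
2. deliver 0→2:  <2:part t1 ->
3. deliver 2→0:  nop
4. deliver 0→3:  <3:part t1 ->
5. deliver 3→0:  nop
6. deliver 0→1:  <1:part t1 ->
7. deliver 1→0:  nop
8. crash(3):  <3:✗part t1 ->
9. propose(0,'r'):  <0:coor t2 ->
10. deliver 0→3:  nop
11. deliver 3→0:  nop
12. deliver 0→1:  <1:part t2 ->
13. deliver 1→0:  nop
14. deliver 0→2:  <2:part t2 ->
15. deliver 2→0:  nop
16. deliver 0→4:  <4:part t1 ->

1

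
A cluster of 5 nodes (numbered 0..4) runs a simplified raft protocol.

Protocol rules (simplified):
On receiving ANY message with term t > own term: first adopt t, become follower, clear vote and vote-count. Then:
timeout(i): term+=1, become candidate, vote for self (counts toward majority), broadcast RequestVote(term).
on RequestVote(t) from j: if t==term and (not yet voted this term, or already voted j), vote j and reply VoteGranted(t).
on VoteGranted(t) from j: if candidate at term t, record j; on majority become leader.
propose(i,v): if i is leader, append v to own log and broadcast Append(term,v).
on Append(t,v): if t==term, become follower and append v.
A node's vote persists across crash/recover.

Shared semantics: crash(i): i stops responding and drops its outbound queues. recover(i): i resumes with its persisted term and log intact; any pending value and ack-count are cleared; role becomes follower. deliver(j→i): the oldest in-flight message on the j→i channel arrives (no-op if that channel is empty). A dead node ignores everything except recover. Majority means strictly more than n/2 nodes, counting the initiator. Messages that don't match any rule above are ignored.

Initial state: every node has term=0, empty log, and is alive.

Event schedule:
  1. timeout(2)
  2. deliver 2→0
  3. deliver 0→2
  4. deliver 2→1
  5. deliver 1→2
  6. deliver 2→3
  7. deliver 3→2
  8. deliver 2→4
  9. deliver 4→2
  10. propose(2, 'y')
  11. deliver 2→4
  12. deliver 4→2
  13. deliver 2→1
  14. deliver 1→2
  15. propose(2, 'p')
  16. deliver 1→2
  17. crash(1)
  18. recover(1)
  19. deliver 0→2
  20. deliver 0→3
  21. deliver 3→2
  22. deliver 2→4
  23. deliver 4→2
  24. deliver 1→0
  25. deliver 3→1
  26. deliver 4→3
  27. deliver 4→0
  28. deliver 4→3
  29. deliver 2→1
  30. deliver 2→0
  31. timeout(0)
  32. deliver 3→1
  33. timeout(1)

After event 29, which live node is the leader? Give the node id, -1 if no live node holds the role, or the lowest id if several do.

after 1 — timeout(2): n2:cand/t1/[-]
after 2 — deliver 2→0: n0:foll/t1/[-]
after 3 — deliver 0→2: ·
after 4 — deliver 2→1: n1:foll/t1/[-]
after 5 — deliver 1→2: n2:lead/t1/[-]
after 6 — deliver 2→3: n3:foll/t1/[-]
after 7 — deliver 3→2: ·
after 8 — deliver 2→4: n4:foll/t1/[-]
after 9 — deliver 4→2: ·
after 10 — propose(2,'y'): n2:lead/t1/[y]
after 11 — deliver 2→4: n4:foll/t1/[y]
after 12 — deliver 4→2: ·
after 13 — deliver 2→1: n1:foll/t1/[y]
after 14 — deliver 1→2: ·
after 15 — propose(2,'p'): n2:lead/t1/[y,p]
after 16 — deliver 1→2: ·
after 17 — crash(1): n1:✗foll/t1/[y]
after 18 — recover(1): n1:foll/t1/[y]
after 19 — deliver 0→2: ·
after 20 — deliver 0→3: ·
after 21 — deliver 3→2: ·
after 22 — deliver 2→4: n4:foll/t1/[y,p]
after 23 — deliver 4→2: ·
after 24 — deliver 1→0: ·
after 25 — deliver 3→1: ·
after 26 — deliver 4→3: ·
after 27 — deliver 4→0: ·
after 28 — deliver 4→3: ·
after 29 — deliver 2→1: n1:foll/t1/[y,p]

2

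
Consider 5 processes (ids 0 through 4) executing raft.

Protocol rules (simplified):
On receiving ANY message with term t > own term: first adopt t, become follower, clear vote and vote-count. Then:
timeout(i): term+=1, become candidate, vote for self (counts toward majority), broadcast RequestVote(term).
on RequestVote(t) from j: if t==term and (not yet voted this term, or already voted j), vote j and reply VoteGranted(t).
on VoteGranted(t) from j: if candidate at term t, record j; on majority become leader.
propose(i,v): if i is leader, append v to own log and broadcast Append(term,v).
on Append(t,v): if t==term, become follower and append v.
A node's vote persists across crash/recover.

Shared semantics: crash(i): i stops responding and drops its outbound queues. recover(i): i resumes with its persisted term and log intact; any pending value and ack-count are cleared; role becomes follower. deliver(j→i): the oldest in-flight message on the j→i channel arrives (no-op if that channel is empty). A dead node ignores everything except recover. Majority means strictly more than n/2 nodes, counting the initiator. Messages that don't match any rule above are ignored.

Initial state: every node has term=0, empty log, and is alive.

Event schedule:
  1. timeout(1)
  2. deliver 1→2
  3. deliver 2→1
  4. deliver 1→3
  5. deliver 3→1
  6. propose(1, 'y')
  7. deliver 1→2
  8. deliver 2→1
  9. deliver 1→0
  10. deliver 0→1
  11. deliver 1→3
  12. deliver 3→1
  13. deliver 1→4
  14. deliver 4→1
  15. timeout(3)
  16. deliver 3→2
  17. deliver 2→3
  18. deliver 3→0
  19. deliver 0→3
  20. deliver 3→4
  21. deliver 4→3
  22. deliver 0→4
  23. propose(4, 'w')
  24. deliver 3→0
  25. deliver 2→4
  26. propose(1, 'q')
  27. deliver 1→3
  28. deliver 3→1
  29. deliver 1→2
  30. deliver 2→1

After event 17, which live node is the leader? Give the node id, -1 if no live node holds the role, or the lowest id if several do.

step 1 timeout(1): 1={cand,t=1,log=-}
step 2 deliver 1→2: 2={foll,t=1,log=-}
step 3 deliver 2→1: —
step 4 deliver 1→3: 3={foll,t=1,log=-}
step 5 deliver 3→1: 1={lead,t=1,log=-}
step 6 propose(1,'y'): 1={lead,t=1,log=y}
step 7 deliver 1→2: 2={foll,t=1,log=y}
step 8 deliver 2→1: —
step 9 deliver 1→0: 0={foll,t=1,log=-}
step 10 deliver 0→1: —
step 11 deliver 1→3: 3={foll,t=1,log=y}
step 12 deliver 3→1: —
step 13 deliver 1→4: 4={foll,t=1,log=-}
step 14 deliver 4→1: —
step 15 timeout(3): 3={cand,t=2,log=y}
step 16 deliver 3→2: 2={foll,t=2,log=y}
step 17 deliver 2→3: —

1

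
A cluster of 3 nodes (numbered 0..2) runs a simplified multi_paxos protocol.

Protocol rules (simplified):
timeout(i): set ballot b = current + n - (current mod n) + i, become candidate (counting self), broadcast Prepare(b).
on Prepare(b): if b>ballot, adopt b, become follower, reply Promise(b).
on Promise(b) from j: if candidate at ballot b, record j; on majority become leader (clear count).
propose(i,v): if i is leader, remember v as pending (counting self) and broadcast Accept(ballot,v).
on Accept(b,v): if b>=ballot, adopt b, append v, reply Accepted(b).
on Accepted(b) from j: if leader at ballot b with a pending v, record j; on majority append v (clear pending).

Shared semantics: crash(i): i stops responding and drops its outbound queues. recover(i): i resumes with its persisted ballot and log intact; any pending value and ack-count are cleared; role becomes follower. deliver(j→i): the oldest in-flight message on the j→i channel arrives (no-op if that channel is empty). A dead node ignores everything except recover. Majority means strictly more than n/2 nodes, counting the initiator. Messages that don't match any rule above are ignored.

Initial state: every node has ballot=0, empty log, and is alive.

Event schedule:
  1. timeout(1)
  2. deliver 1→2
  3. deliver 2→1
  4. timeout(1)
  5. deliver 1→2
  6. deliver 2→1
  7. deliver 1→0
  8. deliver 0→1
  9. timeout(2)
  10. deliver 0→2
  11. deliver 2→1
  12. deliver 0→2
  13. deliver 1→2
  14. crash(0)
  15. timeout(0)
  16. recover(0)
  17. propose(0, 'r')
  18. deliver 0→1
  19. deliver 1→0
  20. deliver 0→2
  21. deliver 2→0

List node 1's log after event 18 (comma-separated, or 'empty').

empty

1. timeout(1):  <1:cand b4 ->
2. deliver 1→2:  <2:foll b4 ->
3. deliver 2→1:  <1:lead b4 ->
4. timeout(1):  <1:cand b7 ->
5. deliver 1→2:  <2:foll b7 ->
6. deliver 2→1:  <1:lead b7 ->
7. deliver 1→0:  <0:foll b4 ->
8. deliver 0→1:  nop
9. timeout(2):  <2:cand b11 ->
10. deliver 0→2:  nop
11. deliver 2→1:  <1:foll b11 ->
12. deliver 0→2:  nop
13. deliver 1→2:  <2:lead b11 ->
14. crash(0):  <0:✗foll b4 ->
15. timeout(0):  nop
16. recover(0):  <0:foll b4 ->
17. propose(0,'r'):  nop
18. deliver 0→1:  nop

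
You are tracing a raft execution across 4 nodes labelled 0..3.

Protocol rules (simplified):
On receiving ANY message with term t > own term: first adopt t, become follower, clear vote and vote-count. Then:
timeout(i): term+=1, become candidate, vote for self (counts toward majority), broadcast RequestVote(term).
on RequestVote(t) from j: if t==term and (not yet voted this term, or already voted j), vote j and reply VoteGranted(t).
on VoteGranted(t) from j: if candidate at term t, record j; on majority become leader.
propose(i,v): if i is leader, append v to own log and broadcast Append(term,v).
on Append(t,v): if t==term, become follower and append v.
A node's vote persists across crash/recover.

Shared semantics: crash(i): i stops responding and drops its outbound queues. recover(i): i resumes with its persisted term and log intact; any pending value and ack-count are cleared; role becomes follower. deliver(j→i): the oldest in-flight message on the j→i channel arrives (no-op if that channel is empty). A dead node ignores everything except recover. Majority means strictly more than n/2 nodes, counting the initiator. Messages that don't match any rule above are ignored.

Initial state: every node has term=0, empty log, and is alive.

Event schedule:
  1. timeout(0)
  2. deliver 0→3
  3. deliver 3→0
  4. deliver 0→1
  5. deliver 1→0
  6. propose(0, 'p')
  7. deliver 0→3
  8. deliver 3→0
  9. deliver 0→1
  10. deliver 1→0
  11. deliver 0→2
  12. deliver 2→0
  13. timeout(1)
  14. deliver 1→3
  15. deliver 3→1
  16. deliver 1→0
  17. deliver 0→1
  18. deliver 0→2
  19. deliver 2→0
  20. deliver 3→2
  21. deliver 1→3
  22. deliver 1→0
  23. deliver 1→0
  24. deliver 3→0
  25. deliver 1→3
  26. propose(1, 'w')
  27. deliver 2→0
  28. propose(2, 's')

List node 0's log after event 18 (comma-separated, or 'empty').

after 1 — timeout(0): n0:cand/t1/[-]
after 2 — deliver 0→3: n3:foll/t1/[-]
after 3 — deliver 3→0: ·
after 4 — deliver 0→1: n1:foll/t1/[-]
after 5 — deliver 1→0: n0:lead/t1/[-]
after 6 — propose(0,'p'): n0:lead/t1/[p]
after 7 — deliver 0→3: n3:foll/t1/[p]
after 8 — deliver 3→0: ·
after 9 — deliver 0→1: n1:foll/t1/[p]
after 10 — deliver 1→0: ·
after 11 — deliver 0→2: n2:foll/t1/[-]
after 12 — deliver 2→0: ·
after 13 — timeout(1): n1:cand/t2/[p]
after 14 — deliver 1→3: n3:foll/t2/[p]
after 15 — deliver 3→1: ·
after 16 — deliver 1→0: n0:foll/t2/[p]
after 17 — deliver 0→1: n1:lead/t2/[p]
after 18 — deliver 0→2: n2:foll/t1/[p]

p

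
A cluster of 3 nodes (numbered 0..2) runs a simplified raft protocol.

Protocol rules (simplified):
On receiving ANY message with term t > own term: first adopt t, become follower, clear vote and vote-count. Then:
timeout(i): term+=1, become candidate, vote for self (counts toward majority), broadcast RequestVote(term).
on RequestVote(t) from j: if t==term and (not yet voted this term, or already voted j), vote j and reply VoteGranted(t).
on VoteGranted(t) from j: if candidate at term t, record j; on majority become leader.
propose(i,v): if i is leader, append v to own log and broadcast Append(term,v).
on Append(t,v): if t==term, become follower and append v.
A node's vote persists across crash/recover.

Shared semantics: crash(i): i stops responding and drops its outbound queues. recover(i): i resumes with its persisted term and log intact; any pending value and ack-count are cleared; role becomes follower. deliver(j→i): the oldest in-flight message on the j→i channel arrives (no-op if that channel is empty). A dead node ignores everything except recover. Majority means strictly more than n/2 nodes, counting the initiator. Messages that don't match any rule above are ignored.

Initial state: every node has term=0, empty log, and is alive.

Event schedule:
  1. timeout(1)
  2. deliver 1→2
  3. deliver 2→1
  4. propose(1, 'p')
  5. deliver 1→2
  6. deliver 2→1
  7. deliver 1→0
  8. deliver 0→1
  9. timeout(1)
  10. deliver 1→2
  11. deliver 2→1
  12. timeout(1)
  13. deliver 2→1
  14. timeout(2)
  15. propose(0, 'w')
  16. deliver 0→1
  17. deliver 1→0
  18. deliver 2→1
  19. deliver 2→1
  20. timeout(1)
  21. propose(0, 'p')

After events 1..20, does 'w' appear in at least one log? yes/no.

e1 timeout(1): 1[cand,t=1,-]
e2 deliver 1→2: 2[foll,t=1,-]
e3 deliver 2→1: 1[lead,t=1,-]
e4 propose(1,'p'): 1[lead,t=1,p]
e5 deliver 1→2: 2[foll,t=1,p]
e6 deliver 2→1: ·
e7 deliver 1→0: 0[foll,t=1,-]
e8 deliver 0→1: ·
e9 timeout(1): 1[cand,t=2,p]
e10 deliver 1→2: 2[foll,t=2,p]
e11 deliver 2→1: 1[lead,t=2,p]
e12 timeout(1): 1[cand,t=3,p]
e13 deliver 2→1: ·
e14 timeout(2): 2[cand,t=3,p]
e15 propose(0,'w'): ·
e16 deliver 0→1: ·
e17 deliver 1→0: 0[foll,t=1,p]
e18 deliver 2→1: ·
e19 deliver 2→1: ·
e20 timeout(1): 1[cand,t=4,p]

no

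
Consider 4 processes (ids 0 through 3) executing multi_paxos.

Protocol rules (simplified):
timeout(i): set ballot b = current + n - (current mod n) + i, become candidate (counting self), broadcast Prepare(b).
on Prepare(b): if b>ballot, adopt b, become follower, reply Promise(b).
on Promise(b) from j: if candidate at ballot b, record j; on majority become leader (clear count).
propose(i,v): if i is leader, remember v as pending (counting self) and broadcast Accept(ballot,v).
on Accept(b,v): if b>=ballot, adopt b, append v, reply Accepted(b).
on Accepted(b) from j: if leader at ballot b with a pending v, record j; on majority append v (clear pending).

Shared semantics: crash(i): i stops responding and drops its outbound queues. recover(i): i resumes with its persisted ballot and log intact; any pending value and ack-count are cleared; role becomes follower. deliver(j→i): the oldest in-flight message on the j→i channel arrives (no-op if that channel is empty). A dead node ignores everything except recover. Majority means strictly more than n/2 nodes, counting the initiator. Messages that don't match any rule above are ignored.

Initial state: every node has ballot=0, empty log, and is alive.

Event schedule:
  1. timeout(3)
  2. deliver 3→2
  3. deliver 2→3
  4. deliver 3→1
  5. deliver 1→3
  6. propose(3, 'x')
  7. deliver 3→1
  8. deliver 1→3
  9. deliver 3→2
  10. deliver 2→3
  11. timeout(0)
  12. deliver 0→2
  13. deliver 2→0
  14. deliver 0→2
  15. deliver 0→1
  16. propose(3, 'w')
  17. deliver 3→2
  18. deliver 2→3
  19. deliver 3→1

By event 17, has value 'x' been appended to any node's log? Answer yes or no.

after 1 — timeout(3): n3:cand/b7/[-]
after 2 — deliver 3→2: n2:foll/b7/[-]
after 3 — deliver 2→3: ·
after 4 — deliver 3→1: n1:foll/b7/[-]
after 5 — deliver 1→3: n3:lead/b7/[-]
after 6 — propose(3,'x'): ·
after 7 — deliver 3→1: n1:foll/b7/[x]
after 8 — deliver 1→3: ·
after 9 — deliver 3→2: n2:foll/b7/[x]
after 10 — deliver 2→3: n3:lead/b7/[x]
after 11 — timeout(0): n0:cand/b4/[-]
after 12 — deliver 0→2: ·
after 13 — deliver 2→0: ·
after 14 — deliver 0→2: ·
after 15 — deliver 0→1: ·
after 16 — propose(3,'w'): ·
after 17 — deliver 3→2: n2:foll/b7/[x,w]

yes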